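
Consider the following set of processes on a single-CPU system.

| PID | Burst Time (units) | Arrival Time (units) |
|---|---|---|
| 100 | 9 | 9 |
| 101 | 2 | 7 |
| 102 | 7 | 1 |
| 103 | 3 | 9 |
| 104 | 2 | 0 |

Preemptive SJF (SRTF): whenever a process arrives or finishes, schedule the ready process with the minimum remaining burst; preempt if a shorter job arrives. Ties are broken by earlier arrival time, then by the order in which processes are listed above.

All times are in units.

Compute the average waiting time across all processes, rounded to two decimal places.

2.00

Schedule: | 104 0-2 | 102 2-9 | 101 9-11 | 103 11-14 | 100 14-23 |
Completion: 100=23  101=11  102=9  103=14  104=2
Turnaround (C−A): 100=14  101=4  102=8  103=5  104=2
Waiting times: 100=5, 101=2, 102=1, 103=2, 104=0
Average waiting = (5+2+1+2+0) / 5 = 10/5 = 2.00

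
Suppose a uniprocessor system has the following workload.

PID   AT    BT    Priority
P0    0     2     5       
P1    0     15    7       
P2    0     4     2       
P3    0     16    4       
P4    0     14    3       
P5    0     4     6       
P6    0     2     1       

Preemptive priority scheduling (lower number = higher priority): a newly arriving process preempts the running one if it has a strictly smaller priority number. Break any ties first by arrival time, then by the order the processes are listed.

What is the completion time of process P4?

Gantt: | P6 0-2 | P2 2-6 | P4 6-20 | P3 20-36 | P0 36-38 | P5 38-42 | P1 42-57 |
Completion: P0=38  P1=57  P2=6  P3=36  P4=20  P5=42  P6=2

20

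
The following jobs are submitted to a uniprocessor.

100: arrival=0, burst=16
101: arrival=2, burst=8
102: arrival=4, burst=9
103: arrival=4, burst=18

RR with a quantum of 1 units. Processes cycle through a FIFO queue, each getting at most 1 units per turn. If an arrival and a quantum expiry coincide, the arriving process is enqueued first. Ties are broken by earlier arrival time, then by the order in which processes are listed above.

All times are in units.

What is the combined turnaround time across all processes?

152

Timeline: | 100 0-2 | 101 2-3 | 100 3-4 | 101 4-5 | 102 5-6 | 103 6-7 | 100 7-8 | 101 8-9 | 102 9-10 | 103 10-11 | 100 11-12 | 101 12-13 | 102 13-14 | 103 14-15 | 100 15-16 | 101 16-17 | 102 17-18 | 103 18-19 | 100 19-20 | 101 20-21 | 102 21-22 | 103 22-23 | 100 23-24 | 101 24-25 | 102 25-26 | 103 26-27 | 100 27-28 | 101 28-29 | 102 29-30 | 103 30-31 | 100 31-32 | 102 32-33 | 103 33-34 | 100 34-35 | 102 35-36 | 103 36-37 | 100 37-38 | 103 38-39 | 100 39-40 | 103 40-41 | 100 41-42 | 103 42-43 | 100 43-44 | 103 44-45 | 100 45-46 | 103 46-51 |
Completion: 100=46  101=29  102=36  103=51
Turnaround (C−A): 100=46  101=27  102=32  103=47
Turnaround = completion − arrival: 100=46, 101=27, 102=32, 103=47
Total turnaround = 46 + 27 + 32 + 47 = 152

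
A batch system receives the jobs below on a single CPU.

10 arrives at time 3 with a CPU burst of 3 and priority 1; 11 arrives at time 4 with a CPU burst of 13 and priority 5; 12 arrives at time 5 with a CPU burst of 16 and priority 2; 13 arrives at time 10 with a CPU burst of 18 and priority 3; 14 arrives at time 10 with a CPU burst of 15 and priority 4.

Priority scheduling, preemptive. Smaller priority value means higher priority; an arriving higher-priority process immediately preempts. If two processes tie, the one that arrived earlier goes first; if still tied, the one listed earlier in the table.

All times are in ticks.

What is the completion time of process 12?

22

Gantt: | idle 0-3 | 10 3-6 | 12 6-22 | 13 22-40 | 14 40-55 | 11 55-68 |
Completion: 10=6  11=68  12=22  13=40  14=55
Turnaround (C−A): 10=3  11=64  12=17  13=30  14=45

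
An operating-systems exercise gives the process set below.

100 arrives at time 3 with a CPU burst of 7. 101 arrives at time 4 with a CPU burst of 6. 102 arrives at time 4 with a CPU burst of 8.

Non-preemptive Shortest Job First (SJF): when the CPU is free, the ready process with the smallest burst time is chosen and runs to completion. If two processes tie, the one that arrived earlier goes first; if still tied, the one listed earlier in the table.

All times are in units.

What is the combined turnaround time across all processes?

Timeline: | idle 0-3 | 100 3-10 | 101 10-16 | 102 16-24 |
Completion: 100=10  101=16  102=24
Turnaround (C−A): 100=7  101=12  102=20
Turnaround = completion − arrival: 100=7, 101=12, 102=20
Total turnaround = 7 + 12 + 20 = 39

39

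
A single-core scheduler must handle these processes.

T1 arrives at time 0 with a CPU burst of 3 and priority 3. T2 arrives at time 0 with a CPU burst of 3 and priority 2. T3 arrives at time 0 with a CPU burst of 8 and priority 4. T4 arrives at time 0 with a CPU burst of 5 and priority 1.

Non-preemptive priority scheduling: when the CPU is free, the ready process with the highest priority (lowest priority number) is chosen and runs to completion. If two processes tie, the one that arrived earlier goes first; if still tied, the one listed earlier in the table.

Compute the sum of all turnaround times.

Schedule: | T4 0-5 | T2 5-8 | T1 8-11 | T3 11-19 |
Completion: T1=11  T2=8  T3=19  T4=5
Turnaround = completion − arrival: T1=11, T2=8, T3=19, T4=5
Total turnaround = 11 + 8 + 19 + 5 = 43

43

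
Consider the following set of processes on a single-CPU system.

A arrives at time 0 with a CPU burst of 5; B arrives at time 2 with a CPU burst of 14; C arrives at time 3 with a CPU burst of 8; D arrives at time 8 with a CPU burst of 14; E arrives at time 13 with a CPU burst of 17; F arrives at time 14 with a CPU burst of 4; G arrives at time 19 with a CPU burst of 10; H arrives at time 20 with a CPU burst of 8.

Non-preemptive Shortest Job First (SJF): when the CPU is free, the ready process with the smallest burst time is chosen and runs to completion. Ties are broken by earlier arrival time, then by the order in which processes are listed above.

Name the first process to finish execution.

A

Timeline: | A 0-5 | C 5-13 | B 13-27 | F 27-31 | H 31-39 | G 39-49 | D 49-63 | E 63-80 |
Completion: A=5  B=27  C=13  D=63  E=80  F=31  G=49  H=39
Turnaround (C−A): A=5  B=25  C=10  D=55  E=67  F=17  G=30  H=19
Finish order: A → C → B → F → H → G → D → E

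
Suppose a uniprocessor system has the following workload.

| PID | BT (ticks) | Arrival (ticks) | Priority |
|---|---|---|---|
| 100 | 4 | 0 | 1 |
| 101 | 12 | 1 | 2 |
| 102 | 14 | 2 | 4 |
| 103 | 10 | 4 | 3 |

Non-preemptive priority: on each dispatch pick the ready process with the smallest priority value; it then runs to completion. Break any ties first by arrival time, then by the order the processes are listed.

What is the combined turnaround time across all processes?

Timeline: | 100 0-4 | 101 4-16 | 103 16-26 | 102 26-40 |
Completion: 100=4  101=16  102=40  103=26
Turnaround = completion − arrival: 100=4, 101=15, 102=38, 103=22
Total turnaround = 4 + 15 + 38 + 22 = 79

79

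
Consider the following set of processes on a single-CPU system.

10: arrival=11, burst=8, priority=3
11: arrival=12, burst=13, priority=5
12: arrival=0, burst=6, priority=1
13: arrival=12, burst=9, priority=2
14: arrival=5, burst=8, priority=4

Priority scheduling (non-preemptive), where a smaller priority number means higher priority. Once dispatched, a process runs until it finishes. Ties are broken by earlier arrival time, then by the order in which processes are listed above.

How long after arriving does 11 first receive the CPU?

Timeline: | 12 0-6 | 14 6-14 | 13 14-23 | 10 23-31 | 11 31-44 |
Completion: 10=31  11=44  12=6  13=23  14=14
Response(11) = first start − arrival = 31 − 12 = 19

19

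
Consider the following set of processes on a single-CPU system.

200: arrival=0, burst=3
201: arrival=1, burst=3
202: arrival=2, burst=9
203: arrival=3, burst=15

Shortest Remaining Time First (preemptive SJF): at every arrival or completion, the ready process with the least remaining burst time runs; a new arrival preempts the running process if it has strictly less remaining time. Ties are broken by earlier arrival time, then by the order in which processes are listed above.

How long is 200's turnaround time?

Timeline: | 200 0-3 | 201 3-6 | 202 6-15 | 203 15-30 |
Completion: 200=3  201=6  202=15  203=30
Turnaround (C−A): 200=3  201=5  202=13  203=27
Turnaround(200) = completion − arrival = 3 − 0 = 3

3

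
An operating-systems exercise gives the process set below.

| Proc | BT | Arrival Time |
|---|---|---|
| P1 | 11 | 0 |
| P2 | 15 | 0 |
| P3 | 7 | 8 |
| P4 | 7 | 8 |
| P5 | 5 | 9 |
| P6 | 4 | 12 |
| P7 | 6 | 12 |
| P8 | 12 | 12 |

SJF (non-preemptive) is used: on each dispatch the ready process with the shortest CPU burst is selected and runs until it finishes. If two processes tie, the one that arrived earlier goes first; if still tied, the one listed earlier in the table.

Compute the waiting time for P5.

2

Timeline: | P1 0-11 | P5 11-16 | P6 16-20 | P7 20-26 | P3 26-33 | P4 33-40 | P8 40-52 | P2 52-67 |
Completion: P1=11  P2=67  P3=33  P4=40  P5=16  P6=20  P7=26  P8=52
Waiting(P5) = turnaround − burst = 7 − 5 = 2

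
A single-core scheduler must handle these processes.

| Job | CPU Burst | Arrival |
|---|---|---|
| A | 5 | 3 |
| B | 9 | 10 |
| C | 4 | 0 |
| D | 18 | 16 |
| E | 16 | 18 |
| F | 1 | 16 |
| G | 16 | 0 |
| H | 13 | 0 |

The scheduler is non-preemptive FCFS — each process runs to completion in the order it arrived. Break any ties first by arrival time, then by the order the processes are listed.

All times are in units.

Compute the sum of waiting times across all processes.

210

Gantt: | C 0-4 | G 4-20 | H 20-33 | A 33-38 | B 38-47 | D 47-65 | F 65-66 | E 66-82 |
Completion: A=38  B=47  C=4  D=65  E=82  F=66  G=20  H=33
Waiting = turnaround − burst: A=30, B=28, C=0, D=31, E=48, F=49, G=4, H=20
Total waiting = 30 + 28 + 0 + 31 + 48 + 49 + 4 + 20 = 210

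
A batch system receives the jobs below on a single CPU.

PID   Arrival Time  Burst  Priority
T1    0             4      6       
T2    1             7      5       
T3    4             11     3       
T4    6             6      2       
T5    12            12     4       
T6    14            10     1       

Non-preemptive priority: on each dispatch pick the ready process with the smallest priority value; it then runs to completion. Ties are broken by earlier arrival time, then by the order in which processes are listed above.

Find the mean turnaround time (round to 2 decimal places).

Schedule: | T1 0-4 | T3 4-15 | T6 15-25 | T4 25-31 | T5 31-43 | T2 43-50 |
Completion: T1=4  T2=50  T3=15  T4=31  T5=43  T6=25
Turnaround (C−A): T1=4  T2=49  T3=11  T4=25  T5=31  T6=11
Turnaround times: T1=4, T2=49, T3=11, T4=25, T5=31, T6=11
Average turnaround = (4+49+11+25+31+11) / 6 = 131/6 = 21.83

21.83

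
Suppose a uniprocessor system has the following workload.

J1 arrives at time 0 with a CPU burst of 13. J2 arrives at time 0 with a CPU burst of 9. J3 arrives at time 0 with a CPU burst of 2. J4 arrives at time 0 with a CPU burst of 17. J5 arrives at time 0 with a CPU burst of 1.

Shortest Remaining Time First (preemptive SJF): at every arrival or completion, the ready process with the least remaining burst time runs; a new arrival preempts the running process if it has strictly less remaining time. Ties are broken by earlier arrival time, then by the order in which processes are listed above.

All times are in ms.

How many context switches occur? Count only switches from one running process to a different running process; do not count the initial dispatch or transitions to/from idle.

4

Gantt: | J5 0-1 | J3 1-3 | J2 3-12 | J1 12-25 | J4 25-42 |
Completion: J1=25  J2=12  J3=3  J4=42  J5=1
Turnaround (C−A): J1=25  J2=12  J3=3  J4=42  J5=1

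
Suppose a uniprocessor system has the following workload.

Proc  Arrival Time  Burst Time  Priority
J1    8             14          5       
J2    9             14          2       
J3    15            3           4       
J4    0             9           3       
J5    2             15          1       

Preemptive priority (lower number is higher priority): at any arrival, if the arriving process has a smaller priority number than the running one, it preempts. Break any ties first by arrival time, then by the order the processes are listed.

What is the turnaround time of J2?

Timeline: | J4 0-2 | J5 2-17 | J2 17-31 | J4 31-38 | J3 38-41 | J1 41-55 |
Completion: J1=55  J2=31  J3=41  J4=38  J5=17
Turnaround(J2) = completion − arrival = 31 − 9 = 22

22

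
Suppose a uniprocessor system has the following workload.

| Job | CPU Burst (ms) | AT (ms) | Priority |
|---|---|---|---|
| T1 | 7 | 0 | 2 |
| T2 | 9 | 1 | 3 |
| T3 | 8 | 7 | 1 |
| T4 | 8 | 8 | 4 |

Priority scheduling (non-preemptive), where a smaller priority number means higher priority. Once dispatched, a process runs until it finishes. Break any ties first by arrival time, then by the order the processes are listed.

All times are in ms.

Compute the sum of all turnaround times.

Gantt: | T1 0-7 | T3 7-15 | T2 15-24 | T4 24-32 |
Completion: T1=7  T2=24  T3=15  T4=32
Turnaround (C−A): T1=7  T2=23  T3=8  T4=24
Turnaround = completion − arrival: T1=7, T2=23, T3=8, T4=24
Total turnaround = 7 + 23 + 8 + 24 = 62

62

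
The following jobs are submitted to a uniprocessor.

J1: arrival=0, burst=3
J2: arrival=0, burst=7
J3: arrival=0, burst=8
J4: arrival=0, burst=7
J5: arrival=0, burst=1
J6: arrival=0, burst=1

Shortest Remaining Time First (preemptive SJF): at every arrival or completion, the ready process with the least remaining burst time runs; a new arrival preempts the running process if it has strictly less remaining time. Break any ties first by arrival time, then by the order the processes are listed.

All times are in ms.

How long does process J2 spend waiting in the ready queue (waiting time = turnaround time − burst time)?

5

Gantt: | J5 0-1 | J6 1-2 | J1 2-5 | J2 5-12 | J4 12-19 | J3 19-27 |
Completion: J1=5  J2=12  J3=27  J4=19  J5=1  J6=2
Turnaround (C−A): J1=5  J2=12  J3=27  J4=19  J5=1  J6=2
Waiting(J2) = turnaround − burst = 12 − 7 = 5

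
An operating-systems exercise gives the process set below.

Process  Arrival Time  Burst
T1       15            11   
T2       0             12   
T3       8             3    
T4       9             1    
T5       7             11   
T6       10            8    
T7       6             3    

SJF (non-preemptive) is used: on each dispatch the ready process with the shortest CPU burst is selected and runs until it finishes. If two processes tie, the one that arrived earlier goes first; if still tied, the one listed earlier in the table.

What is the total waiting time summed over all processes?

70

Timeline: | T2 0-12 | T4 12-13 | T7 13-16 | T3 16-19 | T6 19-27 | T5 27-38 | T1 38-49 |
Completion: T1=49  T2=12  T3=19  T4=13  T5=38  T6=27  T7=16
Waiting = turnaround − burst: T1=23, T2=0, T3=8, T4=3, T5=20, T6=9, T7=7
Total waiting = 23 + 0 + 8 + 3 + 20 + 9 + 7 = 70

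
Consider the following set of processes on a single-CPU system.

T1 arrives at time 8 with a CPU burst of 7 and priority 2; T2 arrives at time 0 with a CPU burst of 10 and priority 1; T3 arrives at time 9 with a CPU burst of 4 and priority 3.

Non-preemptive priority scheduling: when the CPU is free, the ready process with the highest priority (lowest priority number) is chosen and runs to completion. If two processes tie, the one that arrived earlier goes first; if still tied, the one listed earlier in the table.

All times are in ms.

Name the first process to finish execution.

Schedule: | T2 0-10 | T1 10-17 | T3 17-21 |
Completion: T1=17  T2=10  T3=21
Turnaround (C−A): T1=9  T2=10  T3=12
Finish order: T2 → T1 → T3

T2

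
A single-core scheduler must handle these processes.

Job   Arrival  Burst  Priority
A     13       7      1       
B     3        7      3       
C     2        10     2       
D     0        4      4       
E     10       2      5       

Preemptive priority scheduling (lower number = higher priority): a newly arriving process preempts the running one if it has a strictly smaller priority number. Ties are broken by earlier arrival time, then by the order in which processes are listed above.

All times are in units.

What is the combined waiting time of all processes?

58

Schedule: | D 0-2 | C 2-12 | B 12-13 | A 13-20 | B 20-26 | D 26-28 | E 28-30 |
Completion: A=20  B=26  C=12  D=28  E=30
Turnaround (C−A): A=7  B=23  C=10  D=28  E=20
Waiting = turnaround − burst: A=0, B=16, C=0, D=24, E=18
Total waiting = 0 + 16 + 0 + 24 + 18 = 58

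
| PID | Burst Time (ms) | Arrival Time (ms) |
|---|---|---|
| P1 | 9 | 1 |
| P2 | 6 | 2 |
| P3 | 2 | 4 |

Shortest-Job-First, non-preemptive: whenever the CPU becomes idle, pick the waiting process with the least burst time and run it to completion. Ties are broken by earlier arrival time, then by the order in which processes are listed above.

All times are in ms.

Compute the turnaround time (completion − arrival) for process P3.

Timeline: | idle 0-1 | P1 1-10 | P3 10-12 | P2 12-18 |
Completion: P1=10  P2=18  P3=12
Turnaround (C−A): P1=9  P2=16  P3=8
Turnaround(P3) = completion − arrival = 12 − 4 = 8

8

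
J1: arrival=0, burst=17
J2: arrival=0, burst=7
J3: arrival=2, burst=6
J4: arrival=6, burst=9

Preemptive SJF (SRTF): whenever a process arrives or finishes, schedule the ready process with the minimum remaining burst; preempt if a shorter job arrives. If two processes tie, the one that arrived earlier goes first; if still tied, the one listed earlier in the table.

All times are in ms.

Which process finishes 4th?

Timeline: | J2 0-7 | J3 7-13 | J4 13-22 | J1 22-39 |
Completion: J1=39  J2=7  J3=13  J4=22
Turnaround (C−A): J1=39  J2=7  J3=11  J4=16
Finish order: J2 → J3 → J4 → J1

J1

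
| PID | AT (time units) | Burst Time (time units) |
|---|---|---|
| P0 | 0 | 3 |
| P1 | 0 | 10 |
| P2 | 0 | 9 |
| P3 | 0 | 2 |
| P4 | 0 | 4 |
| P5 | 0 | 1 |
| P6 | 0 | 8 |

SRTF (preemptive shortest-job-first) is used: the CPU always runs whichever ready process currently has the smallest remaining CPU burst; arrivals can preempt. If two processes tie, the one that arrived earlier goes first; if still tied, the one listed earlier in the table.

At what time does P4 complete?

Timeline: | P5 0-1 | P3 1-3 | P0 3-6 | P4 6-10 | P6 10-18 | P2 18-27 | P1 27-37 |
Completion: P0=6  P1=37  P2=27  P3=3  P4=10  P5=1  P6=18

10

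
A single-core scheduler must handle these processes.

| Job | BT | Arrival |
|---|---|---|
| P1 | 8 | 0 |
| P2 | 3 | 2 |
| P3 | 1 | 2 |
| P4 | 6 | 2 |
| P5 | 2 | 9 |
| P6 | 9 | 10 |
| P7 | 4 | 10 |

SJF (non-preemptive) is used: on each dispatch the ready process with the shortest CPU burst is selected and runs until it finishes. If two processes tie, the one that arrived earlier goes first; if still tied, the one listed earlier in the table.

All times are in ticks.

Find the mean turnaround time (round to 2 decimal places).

11.71

Schedule: | P1 0-8 | P3 8-9 | P5 9-11 | P2 11-14 | P7 14-18 | P4 18-24 | P6 24-33 |
Completion: P1=8  P2=14  P3=9  P4=24  P5=11  P6=33  P7=18
Turnaround (C−A): P1=8  P2=12  P3=7  P4=22  P5=2  P6=23  P7=8
Turnaround times: P1=8, P2=12, P3=7, P4=22, P5=2, P6=23, P7=8
Average turnaround = (8+12+7+22+2+23+8) / 7 = 82/7 = 11.71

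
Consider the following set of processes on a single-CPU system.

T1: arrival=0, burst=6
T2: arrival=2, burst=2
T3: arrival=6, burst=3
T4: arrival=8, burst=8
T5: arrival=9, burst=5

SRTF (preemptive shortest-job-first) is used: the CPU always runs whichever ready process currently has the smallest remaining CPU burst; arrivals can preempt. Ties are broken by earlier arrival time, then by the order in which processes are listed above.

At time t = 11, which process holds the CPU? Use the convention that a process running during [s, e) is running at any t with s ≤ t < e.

Gantt: | T1 0-2 | T2 2-4 | T1 4-8 | T3 8-11 | T5 11-16 | T4 16-24 |
Completion: T1=8  T2=4  T3=11  T4=24  T5=16
Turnaround (C−A): T1=8  T2=2  T3=5  T4=16  T5=7

T5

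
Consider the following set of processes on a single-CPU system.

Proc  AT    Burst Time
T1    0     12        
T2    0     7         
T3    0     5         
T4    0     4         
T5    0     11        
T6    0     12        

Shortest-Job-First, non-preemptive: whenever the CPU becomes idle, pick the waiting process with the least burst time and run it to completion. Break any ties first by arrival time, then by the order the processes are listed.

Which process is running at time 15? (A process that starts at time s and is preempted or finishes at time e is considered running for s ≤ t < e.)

T2

Gantt: | T4 0-4 | T3 4-9 | T2 9-16 | T5 16-27 | T1 27-39 | T6 39-51 |
Completion: T1=39  T2=16  T3=9  T4=4  T5=27  T6=51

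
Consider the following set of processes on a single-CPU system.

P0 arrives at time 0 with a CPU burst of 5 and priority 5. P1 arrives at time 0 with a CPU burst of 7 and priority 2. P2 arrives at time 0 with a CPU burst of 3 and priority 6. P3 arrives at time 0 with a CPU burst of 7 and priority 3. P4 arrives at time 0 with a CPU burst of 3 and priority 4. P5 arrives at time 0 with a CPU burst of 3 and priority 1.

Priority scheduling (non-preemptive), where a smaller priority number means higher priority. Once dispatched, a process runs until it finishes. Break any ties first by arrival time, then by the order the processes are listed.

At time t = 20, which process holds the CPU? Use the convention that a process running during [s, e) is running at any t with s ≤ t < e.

P0

Schedule: | P5 0-3 | P1 3-10 | P3 10-17 | P4 17-20 | P0 20-25 | P2 25-28 |
Completion: P0=25  P1=10  P2=28  P3=17  P4=20  P5=3
Turnaround (C−A): P0=25  P1=10  P2=28  P3=17  P4=20  P5=3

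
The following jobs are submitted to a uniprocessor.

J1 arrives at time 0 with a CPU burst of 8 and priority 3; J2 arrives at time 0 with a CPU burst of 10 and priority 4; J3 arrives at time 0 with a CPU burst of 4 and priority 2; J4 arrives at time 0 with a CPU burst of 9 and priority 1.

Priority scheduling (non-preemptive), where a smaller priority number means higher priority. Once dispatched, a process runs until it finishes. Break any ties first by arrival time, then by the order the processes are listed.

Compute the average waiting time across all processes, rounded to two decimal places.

10.75

Schedule: | J4 0-9 | J3 9-13 | J1 13-21 | J2 21-31 |
Completion: J1=21  J2=31  J3=13  J4=9
Turnaround (C−A): J1=21  J2=31  J3=13  J4=9
Waiting times: J1=13, J2=21, J3=9, J4=0
Average waiting = (13+21+9+0) / 4 = 43/4 = 10.75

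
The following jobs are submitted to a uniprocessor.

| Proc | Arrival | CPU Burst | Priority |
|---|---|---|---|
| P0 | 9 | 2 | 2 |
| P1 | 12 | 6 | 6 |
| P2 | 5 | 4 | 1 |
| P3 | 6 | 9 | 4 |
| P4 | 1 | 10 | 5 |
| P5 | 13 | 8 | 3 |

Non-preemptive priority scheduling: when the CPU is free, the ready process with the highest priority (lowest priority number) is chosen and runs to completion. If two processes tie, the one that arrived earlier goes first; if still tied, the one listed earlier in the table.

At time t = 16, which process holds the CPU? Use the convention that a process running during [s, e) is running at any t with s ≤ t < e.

Gantt: | idle 0-1 | P4 1-11 | P2 11-15 | P0 15-17 | P5 17-25 | P3 25-34 | P1 34-40 |
Completion: P0=17  P1=40  P2=15  P3=34  P4=11  P5=25
Turnaround (C−A): P0=8  P1=28  P2=10  P3=28  P4=10  P5=12

P0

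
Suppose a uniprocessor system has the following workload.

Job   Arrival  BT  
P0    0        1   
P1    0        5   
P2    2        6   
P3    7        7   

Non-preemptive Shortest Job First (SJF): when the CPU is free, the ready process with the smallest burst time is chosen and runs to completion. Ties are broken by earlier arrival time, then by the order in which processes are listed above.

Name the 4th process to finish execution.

P3

Gantt: | P0 0-1 | P1 1-6 | P2 6-12 | P3 12-19 |
Completion: P0=1  P1=6  P2=12  P3=19
Turnaround (C−A): P0=1  P1=6  P2=10  P3=12
Finish order: P0 → P1 → P2 → P3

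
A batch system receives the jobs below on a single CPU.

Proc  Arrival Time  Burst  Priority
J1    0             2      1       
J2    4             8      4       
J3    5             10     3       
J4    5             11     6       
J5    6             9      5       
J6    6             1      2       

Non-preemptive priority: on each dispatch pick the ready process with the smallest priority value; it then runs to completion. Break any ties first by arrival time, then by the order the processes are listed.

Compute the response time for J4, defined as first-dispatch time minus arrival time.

Schedule: | J1 0-2 | idle 2-4 | J2 4-12 | J6 12-13 | J3 13-23 | J5 23-32 | J4 32-43 |
Completion: J1=2  J2=12  J3=23  J4=43  J5=32  J6=13
Response(J4) = first start − arrival = 32 − 5 = 27

27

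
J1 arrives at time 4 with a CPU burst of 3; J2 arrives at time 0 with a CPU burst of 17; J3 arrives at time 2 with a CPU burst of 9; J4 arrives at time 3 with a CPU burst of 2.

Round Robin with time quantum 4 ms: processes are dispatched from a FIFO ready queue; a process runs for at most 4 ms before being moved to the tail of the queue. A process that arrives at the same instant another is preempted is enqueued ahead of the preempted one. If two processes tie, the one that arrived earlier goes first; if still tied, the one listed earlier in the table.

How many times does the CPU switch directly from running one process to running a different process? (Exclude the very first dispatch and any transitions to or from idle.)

8

Gantt: | J2 0-4 | J3 4-8 | J4 8-10 | J1 10-13 | J2 13-17 | J3 17-21 | J2 21-25 | J3 25-26 | J2 26-31 |
Completion: J1=13  J2=31  J3=26  J4=10
Turnaround (C−A): J1=9  J2=31  J3=24  J4=7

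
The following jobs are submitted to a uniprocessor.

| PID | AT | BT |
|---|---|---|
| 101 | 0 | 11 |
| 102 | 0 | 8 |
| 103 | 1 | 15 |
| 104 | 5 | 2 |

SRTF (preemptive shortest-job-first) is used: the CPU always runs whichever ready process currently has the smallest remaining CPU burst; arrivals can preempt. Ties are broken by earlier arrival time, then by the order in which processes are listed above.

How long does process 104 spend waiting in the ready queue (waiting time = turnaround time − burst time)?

0

Timeline: | 102 0-5 | 104 5-7 | 102 7-10 | 101 10-21 | 103 21-36 |
Completion: 101=21  102=10  103=36  104=7
Turnaround (C−A): 101=21  102=10  103=35  104=2
Waiting(104) = turnaround − burst = 2 − 2 = 0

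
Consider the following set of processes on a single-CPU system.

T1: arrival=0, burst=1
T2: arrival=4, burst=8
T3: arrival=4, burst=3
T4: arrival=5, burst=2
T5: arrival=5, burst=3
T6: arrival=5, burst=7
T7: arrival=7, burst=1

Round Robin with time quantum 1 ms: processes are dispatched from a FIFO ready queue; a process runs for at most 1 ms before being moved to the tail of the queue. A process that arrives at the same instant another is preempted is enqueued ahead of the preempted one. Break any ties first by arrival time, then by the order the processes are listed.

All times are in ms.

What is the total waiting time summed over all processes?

Schedule: | T1 0-1 | idle 1-4 | T2 4-5 | T3 5-6 | T4 6-7 | T5 7-8 | T6 8-9 | T2 9-10 | T3 10-11 | T7 11-12 | T4 12-13 | T5 13-14 | T6 14-15 | T2 15-16 | T3 16-17 | T5 17-18 | T6 18-19 | T2 19-20 | T6 20-21 | T2 21-22 | T6 22-23 | T2 23-24 | T6 24-25 | T2 25-26 | T6 26-27 | T2 27-28 |
Completion: T1=1  T2=28  T3=17  T4=13  T5=18  T6=27  T7=12
Turnaround (C−A): T1=1  T2=24  T3=13  T4=8  T5=13  T6=22  T7=5
Waiting = turnaround − burst: T1=0, T2=16, T3=10, T4=6, T5=10, T6=15, T7=4
Total waiting = 0 + 16 + 10 + 6 + 10 + 15 + 4 = 61

61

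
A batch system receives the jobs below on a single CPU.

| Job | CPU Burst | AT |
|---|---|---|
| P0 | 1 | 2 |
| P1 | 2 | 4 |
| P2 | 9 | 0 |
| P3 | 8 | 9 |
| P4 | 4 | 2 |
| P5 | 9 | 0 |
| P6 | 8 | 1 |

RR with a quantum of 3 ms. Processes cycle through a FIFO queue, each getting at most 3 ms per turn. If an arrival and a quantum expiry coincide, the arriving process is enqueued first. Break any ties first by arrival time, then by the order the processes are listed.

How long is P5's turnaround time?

34

Timeline: | P2 0-3 | P5 3-6 | P6 6-9 | P0 9-10 | P4 10-13 | P2 13-16 | P1 16-18 | P5 18-21 | P3 21-24 | P6 24-27 | P4 27-28 | P2 28-31 | P5 31-34 | P3 34-37 | P6 37-39 | P3 39-41 |
Completion: P0=10  P1=18  P2=31  P3=41  P4=28  P5=34  P6=39
Turnaround (C−A): P0=8  P1=14  P2=31  P3=32  P4=26  P5=34  P6=38
Turnaround(P5) = completion − arrival = 34 − 0 = 34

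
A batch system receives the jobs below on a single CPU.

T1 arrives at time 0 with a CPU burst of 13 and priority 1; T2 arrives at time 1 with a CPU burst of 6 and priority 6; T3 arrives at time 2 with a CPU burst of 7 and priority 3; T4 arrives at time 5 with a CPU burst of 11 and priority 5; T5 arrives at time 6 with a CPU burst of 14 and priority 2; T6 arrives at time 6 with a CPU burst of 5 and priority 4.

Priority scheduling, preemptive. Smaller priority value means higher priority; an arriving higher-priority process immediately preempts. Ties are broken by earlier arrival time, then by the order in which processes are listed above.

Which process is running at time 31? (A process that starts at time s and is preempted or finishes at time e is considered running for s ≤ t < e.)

Schedule: | T1 0-13 | T5 13-27 | T3 27-34 | T6 34-39 | T4 39-50 | T2 50-56 |
Completion: T1=13  T2=56  T3=34  T4=50  T5=27  T6=39
Turnaround (C−A): T1=13  T2=55  T3=32  T4=45  T5=21  T6=33

T3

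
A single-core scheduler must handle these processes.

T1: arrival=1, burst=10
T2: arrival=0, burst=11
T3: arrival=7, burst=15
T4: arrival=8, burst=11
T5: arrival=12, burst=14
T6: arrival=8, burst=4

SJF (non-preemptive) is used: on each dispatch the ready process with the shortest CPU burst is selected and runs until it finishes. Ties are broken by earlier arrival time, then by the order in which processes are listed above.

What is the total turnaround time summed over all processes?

166

Gantt: | T2 0-11 | T6 11-15 | T1 15-25 | T4 25-36 | T5 36-50 | T3 50-65 |
Completion: T1=25  T2=11  T3=65  T4=36  T5=50  T6=15
Turnaround (C−A): T1=24  T2=11  T3=58  T4=28  T5=38  T6=7
Turnaround = completion − arrival: T1=24, T2=11, T3=58, T4=28, T5=38, T6=7
Total turnaround = 24 + 11 + 58 + 28 + 38 + 7 = 166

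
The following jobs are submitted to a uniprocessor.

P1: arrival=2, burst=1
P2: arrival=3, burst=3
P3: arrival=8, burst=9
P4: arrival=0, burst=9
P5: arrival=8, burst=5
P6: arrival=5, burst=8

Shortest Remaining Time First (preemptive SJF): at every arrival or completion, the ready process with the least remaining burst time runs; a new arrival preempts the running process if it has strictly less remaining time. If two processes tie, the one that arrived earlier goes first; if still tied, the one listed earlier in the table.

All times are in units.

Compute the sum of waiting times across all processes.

Gantt: | P4 0-2 | P1 2-3 | P2 3-6 | P4 6-13 | P5 13-18 | P6 18-26 | P3 26-35 |
Completion: P1=3  P2=6  P3=35  P4=13  P5=18  P6=26
Waiting = turnaround − burst: P1=0, P2=0, P3=18, P4=4, P5=5, P6=13
Total waiting = 0 + 0 + 18 + 4 + 5 + 13 = 40

40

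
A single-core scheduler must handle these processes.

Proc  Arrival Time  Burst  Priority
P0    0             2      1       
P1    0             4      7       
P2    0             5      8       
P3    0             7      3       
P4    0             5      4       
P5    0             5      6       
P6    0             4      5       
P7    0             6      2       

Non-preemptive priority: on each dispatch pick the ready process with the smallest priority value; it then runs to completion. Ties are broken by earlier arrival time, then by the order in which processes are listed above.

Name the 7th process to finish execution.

Gantt: | P0 0-2 | P7 2-8 | P3 8-15 | P4 15-20 | P6 20-24 | P5 24-29 | P1 29-33 | P2 33-38 |
Completion: P0=2  P1=33  P2=38  P3=15  P4=20  P5=29  P6=24  P7=8
Finish order: P0 → P7 → P3 → P4 → P6 → P5 → P1 → P2

P1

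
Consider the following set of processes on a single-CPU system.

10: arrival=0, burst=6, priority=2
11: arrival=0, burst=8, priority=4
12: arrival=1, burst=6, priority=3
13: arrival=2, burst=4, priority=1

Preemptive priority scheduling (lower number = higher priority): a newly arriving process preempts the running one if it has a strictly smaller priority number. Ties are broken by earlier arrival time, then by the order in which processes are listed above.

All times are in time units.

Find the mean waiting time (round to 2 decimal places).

7.25

Gantt: | 10 0-2 | 13 2-6 | 10 6-10 | 12 10-16 | 11 16-24 |
Completion: 10=10  11=24  12=16  13=6
Turnaround (C−A): 10=10  11=24  12=15  13=4
Waiting times: 10=4, 11=16, 12=9, 13=0
Average waiting = (4+16+9+0) / 4 = 29/4 = 7.25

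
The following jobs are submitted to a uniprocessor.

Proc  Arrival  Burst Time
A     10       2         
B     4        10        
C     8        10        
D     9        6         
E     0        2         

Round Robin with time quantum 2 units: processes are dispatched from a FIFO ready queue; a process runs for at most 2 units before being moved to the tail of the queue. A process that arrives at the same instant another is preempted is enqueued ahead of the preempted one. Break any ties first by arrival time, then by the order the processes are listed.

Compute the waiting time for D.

Schedule: | E 0-2 | idle 2-4 | B 4-8 | C 8-10 | B 10-12 | D 12-14 | A 14-16 | C 16-18 | B 18-20 | D 20-22 | C 22-24 | B 24-26 | D 26-28 | C 28-32 |
Completion: A=16  B=26  C=32  D=28  E=2
Waiting(D) = turnaround − burst = 19 − 6 = 13

13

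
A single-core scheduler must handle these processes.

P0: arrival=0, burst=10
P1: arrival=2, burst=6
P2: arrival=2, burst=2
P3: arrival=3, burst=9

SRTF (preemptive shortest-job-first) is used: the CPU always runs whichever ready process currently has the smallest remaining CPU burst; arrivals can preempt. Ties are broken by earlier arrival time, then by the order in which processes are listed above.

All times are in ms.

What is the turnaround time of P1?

Gantt: | P0 0-2 | P2 2-4 | P1 4-10 | P0 10-18 | P3 18-27 |
Completion: P0=18  P1=10  P2=4  P3=27
Turnaround (C−A): P0=18  P1=8  P2=2  P3=24
Turnaround(P1) = completion − arrival = 10 − 2 = 8

8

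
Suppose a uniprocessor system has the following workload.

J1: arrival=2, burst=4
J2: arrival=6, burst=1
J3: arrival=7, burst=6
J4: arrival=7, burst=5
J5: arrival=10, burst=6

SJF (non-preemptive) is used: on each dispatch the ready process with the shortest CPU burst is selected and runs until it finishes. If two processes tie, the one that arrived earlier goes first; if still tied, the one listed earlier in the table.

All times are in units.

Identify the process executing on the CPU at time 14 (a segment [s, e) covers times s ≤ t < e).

Timeline: | idle 0-2 | J1 2-6 | J2 6-7 | J4 7-12 | J3 12-18 | J5 18-24 |
Completion: J1=6  J2=7  J3=18  J4=12  J5=24
Turnaround (C−A): J1=4  J2=1  J3=11  J4=5  J5=14

J3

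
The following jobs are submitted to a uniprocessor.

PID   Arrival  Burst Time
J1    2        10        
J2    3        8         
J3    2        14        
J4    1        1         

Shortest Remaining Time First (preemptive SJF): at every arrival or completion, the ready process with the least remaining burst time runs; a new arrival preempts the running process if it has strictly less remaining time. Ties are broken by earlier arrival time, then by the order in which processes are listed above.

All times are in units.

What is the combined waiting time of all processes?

26

Schedule: | idle 0-1 | J4 1-2 | J1 2-3 | J2 3-11 | J1 11-20 | J3 20-34 |
Completion: J1=20  J2=11  J3=34  J4=2
Turnaround (C−A): J1=18  J2=8  J3=32  J4=1
Waiting = turnaround − burst: J1=8, J2=0, J3=18, J4=0
Total waiting = 8 + 0 + 18 + 0 = 26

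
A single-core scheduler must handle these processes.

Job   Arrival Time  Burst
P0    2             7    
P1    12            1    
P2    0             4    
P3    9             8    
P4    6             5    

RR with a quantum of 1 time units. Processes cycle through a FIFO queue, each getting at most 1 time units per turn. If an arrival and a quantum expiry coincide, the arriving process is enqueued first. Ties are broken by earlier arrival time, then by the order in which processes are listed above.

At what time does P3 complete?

25

Schedule: | P2 0-2 | P0 2-3 | P2 3-4 | P0 4-5 | P2 5-6 | P0 6-7 | P4 7-8 | P0 8-9 | P4 9-10 | P3 10-11 | P0 11-12 | P4 12-13 | P3 13-14 | P1 14-15 | P0 15-16 | P4 16-17 | P3 17-18 | P0 18-19 | P4 19-20 | P3 20-25 |
Completion: P0=19  P1=15  P2=6  P3=25  P4=20
Turnaround (C−A): P0=17  P1=3  P2=6  P3=16  P4=14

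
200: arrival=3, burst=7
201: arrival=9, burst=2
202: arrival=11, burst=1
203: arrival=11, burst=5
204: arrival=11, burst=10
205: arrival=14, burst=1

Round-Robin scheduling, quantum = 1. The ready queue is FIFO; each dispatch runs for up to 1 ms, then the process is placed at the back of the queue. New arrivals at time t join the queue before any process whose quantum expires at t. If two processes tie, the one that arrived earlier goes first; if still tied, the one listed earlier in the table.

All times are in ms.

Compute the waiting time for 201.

Schedule: | idle 0-3 | 200 3-9 | 201 9-10 | 200 10-11 | 201 11-12 | 202 12-13 | 203 13-14 | 204 14-15 | 205 15-16 | 203 16-17 | 204 17-18 | 203 18-19 | 204 19-20 | 203 20-21 | 204 21-22 | 203 22-23 | 204 23-29 |
Completion: 200=11  201=12  202=13  203=23  204=29  205=16
Turnaround (C−A): 200=8  201=3  202=2  203=12  204=18  205=2
Waiting(201) = turnaround − burst = 3 − 2 = 1

1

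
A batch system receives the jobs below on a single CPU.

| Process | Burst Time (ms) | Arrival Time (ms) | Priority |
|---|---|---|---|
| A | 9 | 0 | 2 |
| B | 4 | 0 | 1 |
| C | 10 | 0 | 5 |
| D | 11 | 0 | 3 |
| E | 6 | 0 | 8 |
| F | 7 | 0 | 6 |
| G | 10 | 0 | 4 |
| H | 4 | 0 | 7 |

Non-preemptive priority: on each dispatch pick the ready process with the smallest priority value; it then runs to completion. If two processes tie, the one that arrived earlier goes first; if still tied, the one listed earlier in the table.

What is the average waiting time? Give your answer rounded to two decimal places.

28.13

Schedule: | B 0-4 | A 4-13 | D 13-24 | G 24-34 | C 34-44 | F 44-51 | H 51-55 | E 55-61 |
Completion: A=13  B=4  C=44  D=24  E=61  F=51  G=34  H=55
Turnaround (C−A): A=13  B=4  C=44  D=24  E=61  F=51  G=34  H=55
Waiting times: A=4, B=0, C=34, D=13, E=55, F=44, G=24, H=51
Average waiting = (4+0+34+13+55+44+24+51) / 8 = 225/8 = 28.13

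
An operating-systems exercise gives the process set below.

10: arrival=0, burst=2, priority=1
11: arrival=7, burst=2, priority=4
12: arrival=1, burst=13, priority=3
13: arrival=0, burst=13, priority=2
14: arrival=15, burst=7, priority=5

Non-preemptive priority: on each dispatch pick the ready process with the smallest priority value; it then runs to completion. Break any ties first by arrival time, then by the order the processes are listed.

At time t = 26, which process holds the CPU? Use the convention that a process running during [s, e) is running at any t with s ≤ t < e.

Timeline: | 10 0-2 | 13 2-15 | 12 15-28 | 11 28-30 | 14 30-37 |
Completion: 10=2  11=30  12=28  13=15  14=37
Turnaround (C−A): 10=2  11=23  12=27  13=15  14=22

12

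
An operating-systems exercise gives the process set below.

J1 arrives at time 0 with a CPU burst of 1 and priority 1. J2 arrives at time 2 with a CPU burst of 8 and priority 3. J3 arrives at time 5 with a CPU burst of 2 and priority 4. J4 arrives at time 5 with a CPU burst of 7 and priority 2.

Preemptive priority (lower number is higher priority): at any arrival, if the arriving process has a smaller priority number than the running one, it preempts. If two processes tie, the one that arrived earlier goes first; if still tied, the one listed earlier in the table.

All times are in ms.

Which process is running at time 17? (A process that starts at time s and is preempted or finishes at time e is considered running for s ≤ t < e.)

Timeline: | J1 0-1 | idle 1-2 | J2 2-5 | J4 5-12 | J2 12-17 | J3 17-19 |
Completion: J1=1  J2=17  J3=19  J4=12
Turnaround (C−A): J1=1  J2=15  J3=14  J4=7

J3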